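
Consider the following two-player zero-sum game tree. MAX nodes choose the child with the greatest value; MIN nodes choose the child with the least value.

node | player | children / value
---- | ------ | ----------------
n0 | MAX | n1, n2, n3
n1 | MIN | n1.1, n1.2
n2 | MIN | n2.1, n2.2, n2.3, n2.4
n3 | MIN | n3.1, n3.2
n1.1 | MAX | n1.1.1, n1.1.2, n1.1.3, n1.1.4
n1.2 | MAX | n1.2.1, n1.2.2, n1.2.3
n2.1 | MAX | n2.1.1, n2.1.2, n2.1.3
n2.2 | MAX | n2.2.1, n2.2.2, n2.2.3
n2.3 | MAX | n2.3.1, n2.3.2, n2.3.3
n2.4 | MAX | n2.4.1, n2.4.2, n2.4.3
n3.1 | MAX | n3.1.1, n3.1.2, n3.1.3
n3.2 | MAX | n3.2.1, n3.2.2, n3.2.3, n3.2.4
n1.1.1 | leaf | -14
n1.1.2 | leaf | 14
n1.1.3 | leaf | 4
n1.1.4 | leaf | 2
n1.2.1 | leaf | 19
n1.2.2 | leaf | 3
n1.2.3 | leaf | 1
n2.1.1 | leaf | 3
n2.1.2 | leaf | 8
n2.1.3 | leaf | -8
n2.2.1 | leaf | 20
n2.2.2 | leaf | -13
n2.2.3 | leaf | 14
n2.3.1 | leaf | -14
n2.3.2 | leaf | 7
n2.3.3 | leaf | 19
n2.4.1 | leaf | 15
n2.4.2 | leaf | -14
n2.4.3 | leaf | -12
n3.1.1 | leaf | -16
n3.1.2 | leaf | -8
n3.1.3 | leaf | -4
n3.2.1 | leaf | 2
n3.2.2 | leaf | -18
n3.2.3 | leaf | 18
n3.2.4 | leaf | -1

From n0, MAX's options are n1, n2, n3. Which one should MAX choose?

n1.1 (MAX): max(-14, 14, 4, 2) = 14
n1.2 (MAX): max(19, 3, 1) = 19
n1 (MIN): min(14, 19) = 14
n2.1 (MAX): max(3, 8, -8) = 8
n2.2 (MAX): max(20, -13, 14) = 20
n2.3 (MAX): max(-14, 7, 19) = 19
n2.4 (MAX): max(15, -14, -12) = 15
n2 (MIN): min(8, 20, 19, 15) = 8
n3.1 (MAX): max(-16, -8, -4) = -4
n3.2 (MAX): max(2, -18, 18, -1) = 18
n3 (MIN): min(-4, 18) = -4
n0 (MAX): max(14, 8, -4) = 14
MAX at n0 wants the highest of {n1=14, n2=8, n3=-4}, so chooses n1.

n1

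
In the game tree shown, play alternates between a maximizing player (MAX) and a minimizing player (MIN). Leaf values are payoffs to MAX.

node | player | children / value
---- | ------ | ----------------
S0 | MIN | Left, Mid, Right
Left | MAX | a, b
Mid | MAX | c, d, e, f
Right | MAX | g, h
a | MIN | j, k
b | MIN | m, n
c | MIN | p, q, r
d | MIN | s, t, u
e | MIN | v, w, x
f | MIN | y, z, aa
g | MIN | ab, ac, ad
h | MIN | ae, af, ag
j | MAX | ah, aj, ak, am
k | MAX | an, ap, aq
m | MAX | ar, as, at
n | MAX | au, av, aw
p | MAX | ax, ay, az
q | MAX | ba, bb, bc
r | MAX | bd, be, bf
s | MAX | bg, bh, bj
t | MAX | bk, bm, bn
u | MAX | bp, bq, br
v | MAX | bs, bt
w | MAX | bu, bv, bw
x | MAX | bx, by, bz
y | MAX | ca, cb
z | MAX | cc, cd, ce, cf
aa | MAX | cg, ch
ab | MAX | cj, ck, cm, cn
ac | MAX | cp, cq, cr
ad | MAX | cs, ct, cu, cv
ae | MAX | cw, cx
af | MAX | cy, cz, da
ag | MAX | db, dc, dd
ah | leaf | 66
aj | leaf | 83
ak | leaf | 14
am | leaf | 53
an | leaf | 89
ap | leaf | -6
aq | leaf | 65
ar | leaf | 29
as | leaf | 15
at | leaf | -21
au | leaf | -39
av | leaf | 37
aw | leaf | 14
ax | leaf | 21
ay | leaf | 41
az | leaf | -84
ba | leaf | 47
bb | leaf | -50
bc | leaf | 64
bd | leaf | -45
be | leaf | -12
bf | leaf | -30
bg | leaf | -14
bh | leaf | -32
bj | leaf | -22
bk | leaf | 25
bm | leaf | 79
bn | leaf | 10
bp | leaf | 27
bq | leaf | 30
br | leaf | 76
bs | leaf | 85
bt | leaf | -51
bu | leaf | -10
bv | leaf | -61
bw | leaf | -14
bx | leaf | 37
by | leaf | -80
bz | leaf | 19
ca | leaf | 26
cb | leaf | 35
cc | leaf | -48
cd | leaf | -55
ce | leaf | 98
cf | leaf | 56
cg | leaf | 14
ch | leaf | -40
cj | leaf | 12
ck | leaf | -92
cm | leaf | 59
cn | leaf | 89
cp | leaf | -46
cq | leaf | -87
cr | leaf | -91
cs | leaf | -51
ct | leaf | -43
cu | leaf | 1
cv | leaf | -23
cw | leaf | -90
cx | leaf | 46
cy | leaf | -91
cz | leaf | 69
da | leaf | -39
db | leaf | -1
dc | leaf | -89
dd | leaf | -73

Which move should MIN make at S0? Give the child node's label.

j (MAX): max(66, 83, 14, 53) = 83
k (MAX): max(89, -6, 65) = 89
a (MIN): min(83, 89) = 83
m (MAX): max(29, 15, -21) = 29
n (MAX): max(-39, 37, 14) = 37
b (MIN): min(29, 37) = 29
Left (MAX): max(83, 29) = 83
p (MAX): max(21, 41, -84) = 41
q (MAX): max(47, -50, 64) = 64
r (MAX): max(-45, -12, -30) = -12
c (MIN): min(41, 64, -12) = -12
s (MAX): max(-14, -32, -22) = -14
t (MAX): max(25, 79, 10) = 79
u (MAX): max(27, 30, 76) = 76
d (MIN): min(-14, 79, 76) = -14
v (MAX): max(85, -51) = 85
w (MAX): max(-10, -61, -14) = -10
x (MAX): max(37, -80, 19) = 37
e (MIN): min(85, -10, 37) = -10
y (MAX): max(26, 35) = 35
z (MAX): max(-48, -55, 98, 56) = 98
aa (MAX): max(14, -40) = 14
f (MIN): min(35, 98, 14) = 14
Mid (MAX): max(-12, -14, -10, 14) = 14
ab (MAX): max(12, -92, 59, 89) = 89
ac (MAX): max(-46, -87, -91) = -46
ad (MAX): max(-51, -43, 1, -23) = 1
g (MIN): min(89, -46, 1) = -46
ae (MAX): max(-90, 46) = 46
af (MAX): max(-91, 69, -39) = 69
ag (MAX): max(-1, -89, -73) = -1
h (MIN): min(46, 69, -1) = -1
Right (MAX): max(-46, -1) = -1
S0 (MIN): min(83, 14, -1) = -1
MIN at S0 wants the lowest of {Left=83, Mid=14, Right=-1}, so chooses Right.

Right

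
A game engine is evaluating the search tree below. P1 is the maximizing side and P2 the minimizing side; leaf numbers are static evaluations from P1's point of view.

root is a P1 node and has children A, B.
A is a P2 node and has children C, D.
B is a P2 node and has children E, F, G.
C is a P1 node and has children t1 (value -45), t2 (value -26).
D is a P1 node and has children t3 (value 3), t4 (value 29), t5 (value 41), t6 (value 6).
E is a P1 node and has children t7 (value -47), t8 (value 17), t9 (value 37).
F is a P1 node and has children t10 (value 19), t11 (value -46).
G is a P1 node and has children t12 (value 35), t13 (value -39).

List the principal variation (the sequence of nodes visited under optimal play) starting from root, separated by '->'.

C (P1): max(-45, -26) = -26
D (P1): max(3, 29, 41, 6) = 41
A (P2): min(-26, 41) = -26
E (P1): max(-47, 17, 37) = 37
F (P1): max(19, -46) = 19
G (P1): max(35, -39) = 35
B (P2): min(37, 19, 35) = 19
root (P1): max(-26, 19) = 19
At root, P1 picks B (highest: 19).
At B, P2 picks F (lowest: 19).
At F, P1 picks t10 (highest: 19).
Terminal value 19.

root -> B -> F -> t10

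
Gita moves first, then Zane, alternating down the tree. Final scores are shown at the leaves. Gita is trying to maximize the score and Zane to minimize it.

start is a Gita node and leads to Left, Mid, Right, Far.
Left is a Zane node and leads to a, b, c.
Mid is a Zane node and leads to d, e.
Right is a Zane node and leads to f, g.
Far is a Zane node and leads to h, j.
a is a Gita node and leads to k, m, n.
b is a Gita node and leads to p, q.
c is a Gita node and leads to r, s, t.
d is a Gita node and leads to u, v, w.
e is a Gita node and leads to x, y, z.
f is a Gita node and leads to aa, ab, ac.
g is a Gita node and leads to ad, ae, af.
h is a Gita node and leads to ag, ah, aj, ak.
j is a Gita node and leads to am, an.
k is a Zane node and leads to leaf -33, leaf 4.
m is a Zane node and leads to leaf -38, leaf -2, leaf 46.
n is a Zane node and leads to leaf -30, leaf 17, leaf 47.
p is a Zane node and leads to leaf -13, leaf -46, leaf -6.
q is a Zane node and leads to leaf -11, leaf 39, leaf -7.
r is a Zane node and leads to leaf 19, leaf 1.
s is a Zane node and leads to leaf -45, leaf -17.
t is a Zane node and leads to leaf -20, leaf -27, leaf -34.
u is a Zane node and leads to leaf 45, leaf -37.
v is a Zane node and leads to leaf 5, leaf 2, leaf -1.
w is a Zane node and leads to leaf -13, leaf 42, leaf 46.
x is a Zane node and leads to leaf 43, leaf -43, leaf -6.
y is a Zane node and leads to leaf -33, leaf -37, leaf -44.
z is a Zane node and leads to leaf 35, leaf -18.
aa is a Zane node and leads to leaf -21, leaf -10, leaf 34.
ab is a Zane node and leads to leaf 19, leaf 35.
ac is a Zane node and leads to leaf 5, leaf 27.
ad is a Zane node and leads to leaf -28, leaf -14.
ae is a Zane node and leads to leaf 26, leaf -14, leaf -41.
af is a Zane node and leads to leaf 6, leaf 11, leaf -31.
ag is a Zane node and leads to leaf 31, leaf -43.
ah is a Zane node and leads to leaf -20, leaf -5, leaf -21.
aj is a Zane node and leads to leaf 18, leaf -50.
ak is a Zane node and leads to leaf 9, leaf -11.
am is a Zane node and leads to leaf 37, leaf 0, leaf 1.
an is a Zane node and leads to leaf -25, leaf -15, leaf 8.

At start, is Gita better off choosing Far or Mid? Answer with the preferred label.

Far

ag (Zane): min(31, -43) = -43
ah (Zane): min(-20, -5, -21) = -21
aj (Zane): min(18, -50) = -50
ak (Zane): min(9, -11) = -11
h (Gita): max(-43, -21, -50, -11) = -11
am (Zane): min(37, 0, 1) = 0
an (Zane): min(-25, -15, 8) = -25
j (Gita): max(0, -25) = 0
Far (Zane): min(-11, 0) = -11
u (Zane): min(45, -37) = -37
v (Zane): min(5, 2, -1) = -1
w (Zane): min(-13, 42, 46) = -13
d (Gita): max(-37, -1, -13) = -1
x (Zane): min(43, -43, -6) = -43
y (Zane): min(-33, -37, -44) = -44
z (Zane): min(35, -18) = -18
e (Gita): max(-43, -44, -18) = -18
Mid (Zane): min(-1, -18) = -18
Gita prefers the higher value; Far=-11, Mid=-18. Far is better since -11 > -18.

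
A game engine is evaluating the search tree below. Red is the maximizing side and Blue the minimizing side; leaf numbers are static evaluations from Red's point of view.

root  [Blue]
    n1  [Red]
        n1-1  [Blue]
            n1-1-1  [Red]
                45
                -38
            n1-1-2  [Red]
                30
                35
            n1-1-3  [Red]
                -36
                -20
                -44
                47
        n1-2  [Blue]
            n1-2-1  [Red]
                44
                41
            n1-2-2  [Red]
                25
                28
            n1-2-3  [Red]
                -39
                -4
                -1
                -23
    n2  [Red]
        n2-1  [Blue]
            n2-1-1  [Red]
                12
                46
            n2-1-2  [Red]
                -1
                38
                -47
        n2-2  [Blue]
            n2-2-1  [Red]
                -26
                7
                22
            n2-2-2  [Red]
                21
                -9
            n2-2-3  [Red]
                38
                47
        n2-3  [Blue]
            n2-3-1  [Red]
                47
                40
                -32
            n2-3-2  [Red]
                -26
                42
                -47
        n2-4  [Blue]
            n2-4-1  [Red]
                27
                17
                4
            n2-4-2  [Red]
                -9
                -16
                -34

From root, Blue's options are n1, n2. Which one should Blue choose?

n1

n1-1-1 (Red): max(45, -38) = 45
n1-1-2 (Red): max(30, 35) = 35
n1-1-3 (Red): max(-36, -20, -44, 47) = 47
n1-1 (Blue): min(45, 35, 47) = 35
n1-2-1 (Red): max(44, 41) = 44
n1-2-2 (Red): max(25, 28) = 28
n1-2-3 (Red): max(-39, -4, -1, -23) = -1
n1-2 (Blue): min(44, 28, -1) = -1
n1 (Red): max(35, -1) = 35
n2-1-1 (Red): max(12, 46) = 46
n2-1-2 (Red): max(-1, 38, -47) = 38
n2-1 (Blue): min(46, 38) = 38
n2-2-1 (Red): max(-26, 7, 22) = 22
n2-2-2 (Red): max(21, -9) = 21
n2-2-3 (Red): max(38, 47) = 47
n2-2 (Blue): min(22, 21, 47) = 21
n2-3-1 (Red): max(47, 40, -32) = 47
n2-3-2 (Red): max(-26, 42, -47) = 42
n2-3 (Blue): min(47, 42) = 42
n2-4-1 (Red): max(27, 17, 4) = 27
n2-4-2 (Red): max(-9, -16, -34) = -9
n2-4 (Blue): min(27, -9) = -9
n2 (Red): max(38, 21, 42, -9) = 42
root (Blue): min(35, 42) = 35
Blue at root wants the lowest of {n1=35, n2=42}, so chooses n1.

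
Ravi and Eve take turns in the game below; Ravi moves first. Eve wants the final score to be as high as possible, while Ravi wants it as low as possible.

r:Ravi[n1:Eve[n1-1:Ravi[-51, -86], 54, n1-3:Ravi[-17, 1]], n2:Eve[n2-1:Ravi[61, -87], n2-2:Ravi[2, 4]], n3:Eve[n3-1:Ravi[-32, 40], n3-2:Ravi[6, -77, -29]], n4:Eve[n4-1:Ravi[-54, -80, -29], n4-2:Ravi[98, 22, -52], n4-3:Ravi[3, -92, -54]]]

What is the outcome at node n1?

n1-1 (Ravi): min(-51, -86) = -86
n1-3 (Ravi): min(-17, 1) = -17
n1 (Eve): max(-86, 54, -17) = 54

54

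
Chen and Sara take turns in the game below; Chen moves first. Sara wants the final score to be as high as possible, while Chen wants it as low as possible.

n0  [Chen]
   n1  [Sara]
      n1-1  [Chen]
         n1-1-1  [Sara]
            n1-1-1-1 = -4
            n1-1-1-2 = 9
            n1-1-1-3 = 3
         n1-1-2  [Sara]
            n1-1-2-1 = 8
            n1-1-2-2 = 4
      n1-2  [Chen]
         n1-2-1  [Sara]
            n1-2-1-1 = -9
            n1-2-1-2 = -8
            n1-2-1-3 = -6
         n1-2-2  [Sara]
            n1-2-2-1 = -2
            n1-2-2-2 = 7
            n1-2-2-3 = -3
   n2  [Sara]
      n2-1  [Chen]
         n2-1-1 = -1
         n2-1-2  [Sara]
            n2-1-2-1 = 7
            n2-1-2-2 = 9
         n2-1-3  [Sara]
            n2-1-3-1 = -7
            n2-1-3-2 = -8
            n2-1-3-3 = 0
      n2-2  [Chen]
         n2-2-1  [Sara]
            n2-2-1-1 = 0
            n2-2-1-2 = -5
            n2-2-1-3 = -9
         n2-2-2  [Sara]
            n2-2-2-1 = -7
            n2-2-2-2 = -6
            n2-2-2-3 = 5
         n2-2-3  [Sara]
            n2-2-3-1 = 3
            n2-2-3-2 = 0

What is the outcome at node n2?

0

n2-1-2 (Sara): max(7, 9) = 9
n2-1-3 (Sara): max(-7, -8, 0) = 0
n2-1 (Chen): min(-1, 9, 0) = -1
n2-2-1 (Sara): max(0, -5, -9) = 0
n2-2-2 (Sara): max(-7, -6, 5) = 5
n2-2-3 (Sara): max(3, 0) = 3
n2-2 (Chen): min(0, 5, 3) = 0
n2 (Sara): max(-1, 0) = 0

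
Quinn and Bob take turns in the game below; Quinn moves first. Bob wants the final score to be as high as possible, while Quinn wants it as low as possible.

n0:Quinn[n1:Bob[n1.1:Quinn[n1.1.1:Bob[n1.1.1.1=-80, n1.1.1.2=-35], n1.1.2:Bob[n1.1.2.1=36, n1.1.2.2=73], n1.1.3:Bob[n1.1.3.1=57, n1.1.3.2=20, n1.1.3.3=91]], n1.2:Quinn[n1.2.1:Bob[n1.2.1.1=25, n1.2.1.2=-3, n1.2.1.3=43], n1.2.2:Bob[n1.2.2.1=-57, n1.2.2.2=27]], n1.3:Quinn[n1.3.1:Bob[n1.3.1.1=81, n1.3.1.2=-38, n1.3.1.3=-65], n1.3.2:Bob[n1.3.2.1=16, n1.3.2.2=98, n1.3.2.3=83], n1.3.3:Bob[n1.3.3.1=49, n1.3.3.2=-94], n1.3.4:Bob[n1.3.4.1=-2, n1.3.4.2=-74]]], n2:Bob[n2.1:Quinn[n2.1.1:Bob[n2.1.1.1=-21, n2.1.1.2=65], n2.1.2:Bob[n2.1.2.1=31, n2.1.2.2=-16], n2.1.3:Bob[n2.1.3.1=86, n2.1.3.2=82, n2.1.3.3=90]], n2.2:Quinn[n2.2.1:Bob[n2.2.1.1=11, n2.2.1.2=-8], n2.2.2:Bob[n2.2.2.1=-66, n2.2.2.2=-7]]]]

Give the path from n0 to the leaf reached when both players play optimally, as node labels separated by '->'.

n0 -> n1 -> n1.2 -> n1.2.2 -> n1.2.2.2

n1.1.1 (Bob): max(-80, -35) = -35
n1.1.2 (Bob): max(36, 73) = 73
n1.1.3 (Bob): max(57, 20, 91) = 91
n1.1 (Quinn): min(-35, 73, 91) = -35
n1.2.1 (Bob): max(25, -3, 43) = 43
n1.2.2 (Bob): max(-57, 27) = 27
n1.2 (Quinn): min(43, 27) = 27
n1.3.1 (Bob): max(81, -38, -65) = 81
n1.3.2 (Bob): max(16, 98, 83) = 98
n1.3.3 (Bob): max(49, -94) = 49
n1.3.4 (Bob): max(-2, -74) = -2
n1.3 (Quinn): min(81, 98, 49, -2) = -2
n1 (Bob): max(-35, 27, -2) = 27
n2.1.1 (Bob): max(-21, 65) = 65
n2.1.2 (Bob): max(31, -16) = 31
n2.1.3 (Bob): max(86, 82, 90) = 90
n2.1 (Quinn): min(65, 31, 90) = 31
n2.2.1 (Bob): max(11, -8) = 11
n2.2.2 (Bob): max(-66, -7) = -7
n2.2 (Quinn): min(11, -7) = -7
n2 (Bob): max(31, -7) = 31
n0 (Quinn): min(27, 31) = 27
At n0, Quinn picks n1 (lowest: 27).
At n1, Bob picks n1.2 (highest: 27).
At n1.2, Quinn picks n1.2.2 (lowest: 27).
At n1.2.2, Bob picks n1.2.2.2 (highest: 27).
Terminal value 27.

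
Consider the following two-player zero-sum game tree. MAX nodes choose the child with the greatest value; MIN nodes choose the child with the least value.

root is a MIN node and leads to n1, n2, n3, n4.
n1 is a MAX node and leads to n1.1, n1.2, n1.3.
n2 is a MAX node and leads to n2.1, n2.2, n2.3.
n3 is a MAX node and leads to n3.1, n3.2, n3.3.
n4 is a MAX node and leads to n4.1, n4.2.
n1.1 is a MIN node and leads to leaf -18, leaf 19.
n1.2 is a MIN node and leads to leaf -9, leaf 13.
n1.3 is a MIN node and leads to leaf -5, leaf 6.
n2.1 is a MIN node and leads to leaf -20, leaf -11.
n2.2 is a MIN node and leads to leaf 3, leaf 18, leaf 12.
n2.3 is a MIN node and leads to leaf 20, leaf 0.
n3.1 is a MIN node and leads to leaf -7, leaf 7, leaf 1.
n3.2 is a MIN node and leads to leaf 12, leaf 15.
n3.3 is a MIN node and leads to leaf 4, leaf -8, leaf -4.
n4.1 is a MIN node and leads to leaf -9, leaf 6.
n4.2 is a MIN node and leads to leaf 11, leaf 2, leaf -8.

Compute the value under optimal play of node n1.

n1.1 (MIN): min(-18, 19) = -18
n1.2 (MIN): min(-9, 13) = -9
n1.3 (MIN): min(-5, 6) = -5
n1 (MAX): max(-18, -9, -5) = -5

-5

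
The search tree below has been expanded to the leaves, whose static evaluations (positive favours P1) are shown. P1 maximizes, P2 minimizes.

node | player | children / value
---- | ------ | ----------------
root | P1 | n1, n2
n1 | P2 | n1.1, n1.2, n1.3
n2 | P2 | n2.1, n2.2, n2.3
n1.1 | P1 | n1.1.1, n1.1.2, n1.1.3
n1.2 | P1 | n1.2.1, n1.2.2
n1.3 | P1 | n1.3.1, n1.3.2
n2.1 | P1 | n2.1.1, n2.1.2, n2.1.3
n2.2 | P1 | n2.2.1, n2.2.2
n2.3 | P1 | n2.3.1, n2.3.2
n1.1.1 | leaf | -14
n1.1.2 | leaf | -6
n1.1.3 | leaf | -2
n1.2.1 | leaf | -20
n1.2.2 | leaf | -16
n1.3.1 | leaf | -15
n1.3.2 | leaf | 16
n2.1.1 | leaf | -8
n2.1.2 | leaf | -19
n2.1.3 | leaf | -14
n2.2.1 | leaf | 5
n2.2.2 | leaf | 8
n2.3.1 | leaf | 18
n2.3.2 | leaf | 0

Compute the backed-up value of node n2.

-8

n2.1 (P1): max(-8, -19, -14) = -8
n2.2 (P1): max(5, 8) = 8
n2.3 (P1): max(18, 0) = 18
n2 (P2): min(-8, 8, 18) = -8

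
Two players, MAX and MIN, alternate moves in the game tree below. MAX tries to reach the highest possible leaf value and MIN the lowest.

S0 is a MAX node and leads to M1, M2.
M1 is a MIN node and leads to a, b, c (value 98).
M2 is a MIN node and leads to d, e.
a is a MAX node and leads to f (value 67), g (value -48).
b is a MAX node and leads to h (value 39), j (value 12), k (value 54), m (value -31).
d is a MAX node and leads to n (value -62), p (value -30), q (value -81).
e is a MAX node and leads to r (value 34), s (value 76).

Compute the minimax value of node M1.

a (MAX): max(67, -48) = 67
b (MAX): max(39, 12, 54, -31) = 54
M1 (MIN): min(67, 54, 98) = 54

54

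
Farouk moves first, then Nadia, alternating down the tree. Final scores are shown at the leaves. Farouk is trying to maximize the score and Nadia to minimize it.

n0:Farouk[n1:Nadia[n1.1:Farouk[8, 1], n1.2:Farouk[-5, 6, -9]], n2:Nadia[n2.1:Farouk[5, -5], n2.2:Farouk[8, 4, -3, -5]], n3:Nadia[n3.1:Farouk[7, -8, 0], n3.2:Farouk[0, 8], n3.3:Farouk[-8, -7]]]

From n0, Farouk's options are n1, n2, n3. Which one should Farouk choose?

n1

n1.1 (Farouk): max(8, 1) = 8
n1.2 (Farouk): max(-5, 6, -9) = 6
n1 (Nadia): min(8, 6) = 6
n2.1 (Farouk): max(5, -5) = 5
n2.2 (Farouk): max(8, 4, -3, -5) = 8
n2 (Nadia): min(5, 8) = 5
n3.1 (Farouk): max(7, -8, 0) = 7
n3.2 (Farouk): max(0, 8) = 8
n3.3 (Farouk): max(-8, -7) = -7
n3 (Nadia): min(7, 8, -7) = -7
n0 (Farouk): max(6, 5, -7) = 6
Farouk at n0 wants the highest of {n1=6, n2=5, n3=-7}, so chooses n1.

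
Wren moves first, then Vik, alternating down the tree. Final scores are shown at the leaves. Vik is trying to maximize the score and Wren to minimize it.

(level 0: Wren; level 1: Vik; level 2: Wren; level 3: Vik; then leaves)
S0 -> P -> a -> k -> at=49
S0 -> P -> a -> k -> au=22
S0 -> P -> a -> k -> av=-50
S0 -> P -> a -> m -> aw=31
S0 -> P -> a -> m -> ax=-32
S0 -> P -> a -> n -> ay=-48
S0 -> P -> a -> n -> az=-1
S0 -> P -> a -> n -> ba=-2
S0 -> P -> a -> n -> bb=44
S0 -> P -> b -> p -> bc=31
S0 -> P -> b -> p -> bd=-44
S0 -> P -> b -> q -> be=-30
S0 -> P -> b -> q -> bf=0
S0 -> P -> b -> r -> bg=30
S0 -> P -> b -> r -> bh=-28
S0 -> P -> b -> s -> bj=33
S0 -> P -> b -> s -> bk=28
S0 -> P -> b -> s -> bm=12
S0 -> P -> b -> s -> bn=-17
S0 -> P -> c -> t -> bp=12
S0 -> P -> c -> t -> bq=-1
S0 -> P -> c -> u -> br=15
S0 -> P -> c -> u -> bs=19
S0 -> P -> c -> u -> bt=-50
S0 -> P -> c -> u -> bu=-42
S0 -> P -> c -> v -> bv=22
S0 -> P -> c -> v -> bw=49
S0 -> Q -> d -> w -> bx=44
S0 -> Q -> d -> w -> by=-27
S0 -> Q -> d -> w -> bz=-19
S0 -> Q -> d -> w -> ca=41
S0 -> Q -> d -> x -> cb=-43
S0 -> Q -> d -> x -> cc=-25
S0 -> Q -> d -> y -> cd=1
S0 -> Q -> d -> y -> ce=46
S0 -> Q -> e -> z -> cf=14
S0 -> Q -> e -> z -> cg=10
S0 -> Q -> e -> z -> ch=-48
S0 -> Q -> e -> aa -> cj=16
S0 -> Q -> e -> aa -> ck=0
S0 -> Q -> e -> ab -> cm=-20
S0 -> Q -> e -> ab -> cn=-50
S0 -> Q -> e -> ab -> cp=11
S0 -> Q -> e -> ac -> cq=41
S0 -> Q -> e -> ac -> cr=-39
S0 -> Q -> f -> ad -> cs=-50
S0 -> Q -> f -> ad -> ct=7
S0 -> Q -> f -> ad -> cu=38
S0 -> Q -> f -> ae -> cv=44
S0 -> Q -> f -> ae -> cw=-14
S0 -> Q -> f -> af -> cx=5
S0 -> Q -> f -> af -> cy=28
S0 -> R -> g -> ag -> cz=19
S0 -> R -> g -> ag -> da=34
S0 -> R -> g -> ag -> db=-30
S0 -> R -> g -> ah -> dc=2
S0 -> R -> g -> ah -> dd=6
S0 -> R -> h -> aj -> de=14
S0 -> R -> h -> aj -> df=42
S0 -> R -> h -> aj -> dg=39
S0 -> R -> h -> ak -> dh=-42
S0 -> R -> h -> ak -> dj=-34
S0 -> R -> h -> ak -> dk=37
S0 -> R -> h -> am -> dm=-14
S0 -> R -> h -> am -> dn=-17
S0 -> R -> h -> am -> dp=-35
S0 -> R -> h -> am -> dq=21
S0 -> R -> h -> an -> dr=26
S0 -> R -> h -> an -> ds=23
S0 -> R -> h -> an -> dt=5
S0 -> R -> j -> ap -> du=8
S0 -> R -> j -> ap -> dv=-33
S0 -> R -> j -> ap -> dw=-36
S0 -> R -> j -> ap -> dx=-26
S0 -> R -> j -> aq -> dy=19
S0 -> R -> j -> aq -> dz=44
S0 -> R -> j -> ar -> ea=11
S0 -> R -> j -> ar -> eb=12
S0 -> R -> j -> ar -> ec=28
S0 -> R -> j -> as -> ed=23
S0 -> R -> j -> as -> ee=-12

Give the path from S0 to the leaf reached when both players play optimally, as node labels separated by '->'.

S0 -> R -> h -> am -> dq

k (Vik): max(49, 22, -50) = 49
m (Vik): max(31, -32) = 31
n (Vik): max(-48, -1, -2, 44) = 44
a (Wren): min(49, 31, 44) = 31
p (Vik): max(31, -44) = 31
q (Vik): max(-30, 0) = 0
r (Vik): max(30, -28) = 30
s (Vik): max(33, 28, 12, -17) = 33
b (Wren): min(31, 0, 30, 33) = 0
t (Vik): max(12, -1) = 12
u (Vik): max(15, 19, -50, -42) = 19
v (Vik): max(22, 49) = 49
c (Wren): min(12, 19, 49) = 12
P (Vik): max(31, 0, 12) = 31
w (Vik): max(44, -27, -19, 41) = 44
x (Vik): max(-43, -25) = -25
y (Vik): max(1, 46) = 46
d (Wren): min(44, -25, 46) = -25
z (Vik): max(14, 10, -48) = 14
aa (Vik): max(16, 0) = 16
ab (Vik): max(-20, -50, 11) = 11
ac (Vik): max(41, -39) = 41
e (Wren): min(14, 16, 11, 41) = 11
ad (Vik): max(-50, 7, 38) = 38
ae (Vik): max(44, -14) = 44
af (Vik): max(5, 28) = 28
f (Wren): min(38, 44, 28) = 28
Q (Vik): max(-25, 11, 28) = 28
ag (Vik): max(19, 34, -30) = 34
ah (Vik): max(2, 6) = 6
g (Wren): min(34, 6) = 6
aj (Vik): max(14, 42, 39) = 42
ak (Vik): max(-42, -34, 37) = 37
am (Vik): max(-14, -17, -35, 21) = 21
an (Vik): max(26, 23, 5) = 26
h (Wren): min(42, 37, 21, 26) = 21
ap (Vik): max(8, -33, -36, -26) = 8
aq (Vik): max(19, 44) = 44
ar (Vik): max(11, 12, 28) = 28
as (Vik): max(23, -12) = 23
j (Wren): min(8, 44, 28, 23) = 8
R (Vik): max(6, 21, 8) = 21
S0 (Wren): min(31, 28, 21) = 21
At S0, Wren picks R (lowest: 21).
At R, Vik picks h (highest: 21).
At h, Wren picks am (lowest: 21).
At am, Vik picks dq (highest: 21).
Terminal value 21.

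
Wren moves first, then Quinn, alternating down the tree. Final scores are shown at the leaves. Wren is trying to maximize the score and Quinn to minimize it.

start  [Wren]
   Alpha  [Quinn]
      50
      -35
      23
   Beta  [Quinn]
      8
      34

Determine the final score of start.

Alpha (Quinn): min(50, -35, 23) = -35
Beta (Quinn): min(8, 34) = 8
start (Wren): max(-35, 8) = 8

8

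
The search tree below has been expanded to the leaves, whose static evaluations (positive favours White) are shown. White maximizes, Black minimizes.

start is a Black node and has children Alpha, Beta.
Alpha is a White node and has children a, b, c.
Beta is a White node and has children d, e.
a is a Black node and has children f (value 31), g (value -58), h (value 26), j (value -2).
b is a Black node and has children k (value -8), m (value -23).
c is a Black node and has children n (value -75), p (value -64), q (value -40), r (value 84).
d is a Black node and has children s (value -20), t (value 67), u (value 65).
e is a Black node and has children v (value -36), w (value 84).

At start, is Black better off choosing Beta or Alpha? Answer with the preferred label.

d (Black): min(-20, 67, 65) = -20
e (Black): min(-36, 84) = -36
Beta (White): max(-20, -36) = -20
a (Black): min(31, -58, 26, -2) = -58
b (Black): min(-8, -23) = -23
c (Black): min(-75, -64, -40, 84) = -75
Alpha (White): max(-58, -23, -75) = -23
Black prefers the lower value; Beta=-20, Alpha=-23. Alpha is better since -23 < -20.

Alpha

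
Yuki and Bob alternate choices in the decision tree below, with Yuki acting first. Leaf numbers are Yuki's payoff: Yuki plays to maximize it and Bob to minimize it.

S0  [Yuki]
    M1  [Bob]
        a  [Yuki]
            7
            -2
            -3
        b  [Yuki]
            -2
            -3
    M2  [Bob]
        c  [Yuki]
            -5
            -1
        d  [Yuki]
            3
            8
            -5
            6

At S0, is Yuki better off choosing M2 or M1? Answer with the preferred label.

M2

c (Yuki): max(-5, -1) = -1
d (Yuki): max(3, 8, -5, 6) = 8
M2 (Bob): min(-1, 8) = -1
a (Yuki): max(7, -2, -3) = 7
b (Yuki): max(-2, -3) = -2
M1 (Bob): min(7, -2) = -2
Yuki prefers the higher value; M2=-1, M1=-2. M2 is better since -1 > -2.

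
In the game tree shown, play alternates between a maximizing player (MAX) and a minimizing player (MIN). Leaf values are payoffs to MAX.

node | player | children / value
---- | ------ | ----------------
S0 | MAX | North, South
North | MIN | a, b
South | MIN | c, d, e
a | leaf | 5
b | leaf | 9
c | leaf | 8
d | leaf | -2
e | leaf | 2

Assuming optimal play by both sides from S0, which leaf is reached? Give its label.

North (MIN): min(5, 9) = 5
South (MIN): min(8, -2, 2) = -2
S0 (MAX): max(5, -2) = 5
At S0, MAX picks North (highest: 5).
At North, MIN picks a (lowest: 5).
Terminal value 5.

a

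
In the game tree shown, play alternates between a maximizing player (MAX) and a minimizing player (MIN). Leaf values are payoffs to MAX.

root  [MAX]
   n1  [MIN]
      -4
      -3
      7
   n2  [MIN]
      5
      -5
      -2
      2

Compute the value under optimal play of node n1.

n1 (MIN): min(-4, -3, 7) = -4

-4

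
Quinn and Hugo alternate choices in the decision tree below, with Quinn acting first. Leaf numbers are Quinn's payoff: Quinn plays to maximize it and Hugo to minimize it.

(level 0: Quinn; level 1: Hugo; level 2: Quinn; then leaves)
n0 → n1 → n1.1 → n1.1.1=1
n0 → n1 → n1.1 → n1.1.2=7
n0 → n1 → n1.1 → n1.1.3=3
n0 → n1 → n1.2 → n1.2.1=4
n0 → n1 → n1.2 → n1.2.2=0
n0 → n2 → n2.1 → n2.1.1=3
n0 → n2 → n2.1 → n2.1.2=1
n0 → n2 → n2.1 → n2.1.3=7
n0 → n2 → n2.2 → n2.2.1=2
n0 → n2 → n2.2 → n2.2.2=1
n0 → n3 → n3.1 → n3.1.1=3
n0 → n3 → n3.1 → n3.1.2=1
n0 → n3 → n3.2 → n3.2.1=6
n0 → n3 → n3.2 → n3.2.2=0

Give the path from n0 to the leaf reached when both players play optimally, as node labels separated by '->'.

n1.1 (Quinn): max(1, 7, 3) = 7
n1.2 (Quinn): max(4, 0) = 4
n1 (Hugo): min(7, 4) = 4
n2.1 (Quinn): max(3, 1, 7) = 7
n2.2 (Quinn): max(2, 1) = 2
n2 (Hugo): min(7, 2) = 2
n3.1 (Quinn): max(3, 1) = 3
n3.2 (Quinn): max(6, 0) = 6
n3 (Hugo): min(3, 6) = 3
n0 (Quinn): max(4, 2, 3) = 4
At n0, Quinn picks n1 (highest: 4).
At n1, Hugo picks n1.2 (lowest: 4).
At n1.2, Quinn picks n1.2.1 (highest: 4).
Terminal value 4.

n0 -> n1 -> n1.2 -> n1.2.1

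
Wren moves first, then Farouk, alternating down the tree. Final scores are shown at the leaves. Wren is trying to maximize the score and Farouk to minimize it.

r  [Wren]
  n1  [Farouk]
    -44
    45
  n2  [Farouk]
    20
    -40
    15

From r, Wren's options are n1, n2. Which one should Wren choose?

n1 (Farouk): min(-44, 45) = -44
n2 (Farouk): min(20, -40, 15) = -40
r (Wren): max(-44, -40) = -40
Wren at r wants the highest of {n1=-44, n2=-40}, so chooses n2.

n2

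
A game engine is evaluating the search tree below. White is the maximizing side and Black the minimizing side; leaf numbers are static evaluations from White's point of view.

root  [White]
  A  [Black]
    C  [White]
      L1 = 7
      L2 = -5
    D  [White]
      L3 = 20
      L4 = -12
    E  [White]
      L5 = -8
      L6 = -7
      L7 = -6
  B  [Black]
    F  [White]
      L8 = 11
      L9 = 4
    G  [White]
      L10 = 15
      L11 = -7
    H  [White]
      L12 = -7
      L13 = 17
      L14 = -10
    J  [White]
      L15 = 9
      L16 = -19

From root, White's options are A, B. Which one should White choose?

B

C (White): max(7, -5) = 7
D (White): max(20, -12) = 20
E (White): max(-8, -7, -6) = -6
A (Black): min(7, 20, -6) = -6
F (White): max(11, 4) = 11
G (White): max(15, -7) = 15
H (White): max(-7, 17, -10) = 17
J (White): max(9, -19) = 9
B (Black): min(11, 15, 17, 9) = 9
root (White): max(-6, 9) = 9
White at root wants the highest of {A=-6, B=9}, so chooses B.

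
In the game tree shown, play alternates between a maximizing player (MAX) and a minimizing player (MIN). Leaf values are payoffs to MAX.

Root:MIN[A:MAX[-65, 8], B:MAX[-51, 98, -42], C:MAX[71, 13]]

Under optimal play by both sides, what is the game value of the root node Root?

8

A (MAX): max(-65, 8) = 8
B (MAX): max(-51, 98, -42) = 98
C (MAX): max(71, 13) = 71
Root (MIN): min(8, 98, 71) = 8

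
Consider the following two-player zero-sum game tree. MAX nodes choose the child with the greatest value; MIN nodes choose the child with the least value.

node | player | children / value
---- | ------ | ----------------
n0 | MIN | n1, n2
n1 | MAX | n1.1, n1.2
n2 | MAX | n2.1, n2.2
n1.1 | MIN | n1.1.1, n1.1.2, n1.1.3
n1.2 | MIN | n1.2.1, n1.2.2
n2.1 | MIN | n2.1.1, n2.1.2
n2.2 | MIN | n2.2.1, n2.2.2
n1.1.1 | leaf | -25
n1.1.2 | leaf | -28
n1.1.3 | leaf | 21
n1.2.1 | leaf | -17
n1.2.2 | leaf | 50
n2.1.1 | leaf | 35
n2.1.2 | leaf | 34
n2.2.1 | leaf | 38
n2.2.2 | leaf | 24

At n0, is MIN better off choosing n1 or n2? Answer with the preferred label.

n1.1 (MIN): min(-25, -28, 21) = -28
n1.2 (MIN): min(-17, 50) = -17
n1 (MAX): max(-28, -17) = -17
n2.1 (MIN): min(35, 34) = 34
n2.2 (MIN): min(38, 24) = 24
n2 (MAX): max(34, 24) = 34
MIN prefers the lower value; n1=-17, n2=34. n1 is better since -17 < 34.

n1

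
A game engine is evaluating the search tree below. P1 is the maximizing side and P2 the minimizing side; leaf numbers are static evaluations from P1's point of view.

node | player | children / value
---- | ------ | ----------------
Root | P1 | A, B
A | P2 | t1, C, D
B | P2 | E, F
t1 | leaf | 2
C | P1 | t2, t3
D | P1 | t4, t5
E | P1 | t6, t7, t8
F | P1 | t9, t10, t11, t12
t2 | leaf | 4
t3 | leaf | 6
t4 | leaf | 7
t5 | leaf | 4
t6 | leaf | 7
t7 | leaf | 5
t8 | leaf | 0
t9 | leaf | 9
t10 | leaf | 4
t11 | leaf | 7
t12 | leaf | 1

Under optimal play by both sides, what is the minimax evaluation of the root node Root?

7

C (P1): max(4, 6) = 6
D (P1): max(7, 4) = 7
A (P2): min(2, 6, 7) = 2
E (P1): max(7, 5, 0) = 7
F (P1): max(9, 4, 7, 1) = 9
B (P2): min(7, 9) = 7
Root (P1): max(2, 7) = 7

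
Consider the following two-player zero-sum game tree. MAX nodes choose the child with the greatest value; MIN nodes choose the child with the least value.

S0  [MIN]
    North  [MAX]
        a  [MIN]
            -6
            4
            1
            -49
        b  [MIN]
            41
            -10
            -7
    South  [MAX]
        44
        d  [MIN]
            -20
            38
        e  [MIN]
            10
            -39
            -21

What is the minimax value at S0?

a (MIN): min(-6, 4, 1, -49) = -49
b (MIN): min(41, -10, -7) = -10
North (MAX): max(-49, -10) = -10
d (MIN): min(-20, 38) = -20
e (MIN): min(10, -39, -21) = -39
South (MAX): max(44, -20, -39) = 44
S0 (MIN): min(-10, 44) = -10

-10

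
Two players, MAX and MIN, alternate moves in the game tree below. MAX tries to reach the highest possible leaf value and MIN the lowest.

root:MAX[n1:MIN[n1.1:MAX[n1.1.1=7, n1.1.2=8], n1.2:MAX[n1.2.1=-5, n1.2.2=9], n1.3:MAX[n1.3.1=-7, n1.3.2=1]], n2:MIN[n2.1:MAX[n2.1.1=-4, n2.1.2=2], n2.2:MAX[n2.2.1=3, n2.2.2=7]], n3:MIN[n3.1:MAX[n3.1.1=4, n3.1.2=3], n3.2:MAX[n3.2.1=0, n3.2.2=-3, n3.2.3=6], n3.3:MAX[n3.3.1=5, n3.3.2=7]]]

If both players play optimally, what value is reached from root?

4

n1.1 (MAX): max(7, 8) = 8
n1.2 (MAX): max(-5, 9) = 9
n1.3 (MAX): max(-7, 1) = 1
n1 (MIN): min(8, 9, 1) = 1
n2.1 (MAX): max(-4, 2) = 2
n2.2 (MAX): max(3, 7) = 7
n2 (MIN): min(2, 7) = 2
n3.1 (MAX): max(4, 3) = 4
n3.2 (MAX): max(0, -3, 6) = 6
n3.3 (MAX): max(5, 7) = 7
n3 (MIN): min(4, 6, 7) = 4
root (MAX): max(1, 2, 4) = 4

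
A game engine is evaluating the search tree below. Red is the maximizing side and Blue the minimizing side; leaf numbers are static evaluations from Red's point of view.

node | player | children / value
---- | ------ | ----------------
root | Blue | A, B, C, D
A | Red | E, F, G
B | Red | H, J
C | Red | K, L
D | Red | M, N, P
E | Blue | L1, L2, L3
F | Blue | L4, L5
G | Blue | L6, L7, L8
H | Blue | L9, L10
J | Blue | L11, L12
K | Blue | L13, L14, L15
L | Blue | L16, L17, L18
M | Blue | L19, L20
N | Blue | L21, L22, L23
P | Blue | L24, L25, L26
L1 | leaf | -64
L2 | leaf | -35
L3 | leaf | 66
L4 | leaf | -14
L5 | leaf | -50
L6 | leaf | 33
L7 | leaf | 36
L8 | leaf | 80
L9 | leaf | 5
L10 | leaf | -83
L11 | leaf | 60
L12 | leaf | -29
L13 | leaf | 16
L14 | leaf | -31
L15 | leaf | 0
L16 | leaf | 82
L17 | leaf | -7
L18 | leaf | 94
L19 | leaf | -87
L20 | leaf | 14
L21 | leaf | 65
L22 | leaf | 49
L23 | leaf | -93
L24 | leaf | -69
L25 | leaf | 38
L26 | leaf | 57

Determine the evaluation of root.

-69

E (Blue): min(-64, -35, 66) = -64
F (Blue): min(-14, -50) = -50
G (Blue): min(33, 36, 80) = 33
A (Red): max(-64, -50, 33) = 33
H (Blue): min(5, -83) = -83
J (Blue): min(60, -29) = -29
B (Red): max(-83, -29) = -29
K (Blue): min(16, -31, 0) = -31
L (Blue): min(82, -7, 94) = -7
C (Red): max(-31, -7) = -7
M (Blue): min(-87, 14) = -87
N (Blue): min(65, 49, -93) = -93
P (Blue): min(-69, 38, 57) = -69
D (Red): max(-87, -93, -69) = -69
root (Blue): min(33, -29, -7, -69) = -69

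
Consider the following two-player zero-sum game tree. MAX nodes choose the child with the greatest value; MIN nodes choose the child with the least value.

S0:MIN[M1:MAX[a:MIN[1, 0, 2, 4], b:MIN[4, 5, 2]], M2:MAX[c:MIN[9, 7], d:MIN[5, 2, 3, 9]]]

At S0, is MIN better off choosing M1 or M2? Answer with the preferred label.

M1

a (MIN): min(1, 0, 2, 4) = 0
b (MIN): min(4, 5, 2) = 2
M1 (MAX): max(0, 2) = 2
c (MIN): min(9, 7) = 7
d (MIN): min(5, 2, 3, 9) = 2
M2 (MAX): max(7, 2) = 7
MIN prefers the lower value; M1=2, M2=7. M1 is better since 2 < 7.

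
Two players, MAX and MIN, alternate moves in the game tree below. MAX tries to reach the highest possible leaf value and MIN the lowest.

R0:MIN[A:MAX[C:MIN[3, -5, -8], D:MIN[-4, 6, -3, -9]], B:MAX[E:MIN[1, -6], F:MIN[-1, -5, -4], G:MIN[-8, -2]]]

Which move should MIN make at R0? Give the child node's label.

C (MIN): min(3, -5, -8) = -8
D (MIN): min(-4, 6, -3, -9) = -9
A (MAX): max(-8, -9) = -8
E (MIN): min(1, -6) = -6
F (MIN): min(-1, -5, -4) = -5
G (MIN): min(-8, -2) = -8
B (MAX): max(-6, -5, -8) = -5
R0 (MIN): min(-8, -5) = -8
MIN at R0 wants the lowest of {A=-8, B=-5}, so chooses A.

A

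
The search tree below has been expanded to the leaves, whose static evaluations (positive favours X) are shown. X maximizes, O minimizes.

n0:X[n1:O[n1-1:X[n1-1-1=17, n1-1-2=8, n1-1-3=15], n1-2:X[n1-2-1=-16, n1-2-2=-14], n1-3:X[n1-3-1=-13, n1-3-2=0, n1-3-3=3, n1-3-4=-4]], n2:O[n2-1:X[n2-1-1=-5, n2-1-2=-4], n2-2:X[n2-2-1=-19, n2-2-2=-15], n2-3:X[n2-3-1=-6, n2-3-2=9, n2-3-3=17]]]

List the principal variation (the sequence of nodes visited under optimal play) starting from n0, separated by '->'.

n1-1 (X): max(17, 8, 15) = 17
n1-2 (X): max(-16, -14) = -14
n1-3 (X): max(-13, 0, 3, -4) = 3
n1 (O): min(17, -14, 3) = -14
n2-1 (X): max(-5, -4) = -4
n2-2 (X): max(-19, -15) = -15
n2-3 (X): max(-6, 9, 17) = 17
n2 (O): min(-4, -15, 17) = -15
n0 (X): max(-14, -15) = -14
At n0, X picks n1 (highest: -14).
At n1, O picks n1-2 (lowest: -14).
At n1-2, X picks n1-2-2 (highest: -14).
Terminal value -14.

n0 -> n1 -> n1-2 -> n1-2-2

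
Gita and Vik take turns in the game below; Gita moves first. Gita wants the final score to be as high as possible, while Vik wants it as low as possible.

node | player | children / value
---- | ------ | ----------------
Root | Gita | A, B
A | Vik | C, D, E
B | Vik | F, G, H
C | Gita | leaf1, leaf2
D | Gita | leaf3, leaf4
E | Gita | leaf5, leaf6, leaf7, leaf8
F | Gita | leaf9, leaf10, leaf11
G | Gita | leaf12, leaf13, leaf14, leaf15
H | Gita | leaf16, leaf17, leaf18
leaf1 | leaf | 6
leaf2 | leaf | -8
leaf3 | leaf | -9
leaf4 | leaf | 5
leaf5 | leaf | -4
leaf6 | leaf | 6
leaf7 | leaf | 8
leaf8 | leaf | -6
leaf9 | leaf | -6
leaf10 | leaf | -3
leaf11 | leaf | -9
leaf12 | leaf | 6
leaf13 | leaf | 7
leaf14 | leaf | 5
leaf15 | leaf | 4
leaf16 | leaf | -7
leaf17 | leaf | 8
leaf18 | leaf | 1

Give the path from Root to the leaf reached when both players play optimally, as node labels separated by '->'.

C (Gita): max(6, -8) = 6
D (Gita): max(-9, 5) = 5
E (Gita): max(-4, 6, 8, -6) = 8
A (Vik): min(6, 5, 8) = 5
F (Gita): max(-6, -3, -9) = -3
G (Gita): max(6, 7, 5, 4) = 7
H (Gita): max(-7, 8, 1) = 8
B (Vik): min(-3, 7, 8) = -3
Root (Gita): max(5, -3) = 5
At Root, Gita picks A (highest: 5).
At A, Vik picks D (lowest: 5).
At D, Gita picks leaf4 (highest: 5).
Terminal value 5.

Root -> A -> D -> leaf4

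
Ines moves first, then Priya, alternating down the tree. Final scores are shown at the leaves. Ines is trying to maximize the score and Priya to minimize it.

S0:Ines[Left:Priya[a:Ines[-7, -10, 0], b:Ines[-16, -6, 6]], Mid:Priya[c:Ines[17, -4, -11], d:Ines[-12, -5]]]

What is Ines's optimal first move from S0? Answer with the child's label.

Left

a (Ines): max(-7, -10, 0) = 0
b (Ines): max(-16, -6, 6) = 6
Left (Priya): min(0, 6) = 0
c (Ines): max(17, -4, -11) = 17
d (Ines): max(-12, -5) = -5
Mid (Priya): min(17, -5) = -5
S0 (Ines): max(0, -5) = 0
Ines at S0 wants the highest of {Left=0, Mid=-5}, so chooses Left.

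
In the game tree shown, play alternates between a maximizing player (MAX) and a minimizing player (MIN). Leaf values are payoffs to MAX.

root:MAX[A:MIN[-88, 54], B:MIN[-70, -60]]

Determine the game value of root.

A (MIN): min(-88, 54) = -88
B (MIN): min(-70, -60) = -70
root (MAX): max(-88, -70) = -70

-70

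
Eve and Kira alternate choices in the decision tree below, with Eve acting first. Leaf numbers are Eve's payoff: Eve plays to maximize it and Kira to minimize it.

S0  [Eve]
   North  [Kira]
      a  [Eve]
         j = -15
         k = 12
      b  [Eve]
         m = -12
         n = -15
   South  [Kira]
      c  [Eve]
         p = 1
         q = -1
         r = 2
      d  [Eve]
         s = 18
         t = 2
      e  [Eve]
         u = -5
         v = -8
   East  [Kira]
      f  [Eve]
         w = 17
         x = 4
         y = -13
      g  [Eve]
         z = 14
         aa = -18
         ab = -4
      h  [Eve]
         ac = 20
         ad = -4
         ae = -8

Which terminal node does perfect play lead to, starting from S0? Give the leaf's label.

a (Eve): max(-15, 12) = 12
b (Eve): max(-12, -15) = -12
North (Kira): min(12, -12) = -12
c (Eve): max(1, -1, 2) = 2
d (Eve): max(18, 2) = 18
e (Eve): max(-5, -8) = -5
South (Kira): min(2, 18, -5) = -5
f (Eve): max(17, 4, -13) = 17
g (Eve): max(14, -18, -4) = 14
h (Eve): max(20, -4, -8) = 20
East (Kira): min(17, 14, 20) = 14
S0 (Eve): max(-12, -5, 14) = 14
At S0, Eve picks East (highest: 14).
At East, Kira picks g (lowest: 14).
At g, Eve picks z (highest: 14).
Terminal value 14.

z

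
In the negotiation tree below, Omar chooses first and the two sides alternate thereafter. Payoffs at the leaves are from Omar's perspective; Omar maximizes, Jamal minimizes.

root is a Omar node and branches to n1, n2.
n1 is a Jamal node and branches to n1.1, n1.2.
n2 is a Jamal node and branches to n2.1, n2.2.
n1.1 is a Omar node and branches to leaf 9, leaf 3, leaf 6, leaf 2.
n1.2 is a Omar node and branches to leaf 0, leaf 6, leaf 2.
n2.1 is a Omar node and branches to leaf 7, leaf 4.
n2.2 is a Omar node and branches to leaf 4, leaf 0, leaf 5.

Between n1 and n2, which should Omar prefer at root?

n1.1 (Omar): max(9, 3, 6, 2) = 9
n1.2 (Omar): max(0, 6, 2) = 6
n1 (Jamal): min(9, 6) = 6
n2.1 (Omar): max(7, 4) = 7
n2.2 (Omar): max(4, 0, 5) = 5
n2 (Jamal): min(7, 5) = 5
Omar prefers the higher value; n1=6, n2=5. n1 is better since 6 > 5.

n1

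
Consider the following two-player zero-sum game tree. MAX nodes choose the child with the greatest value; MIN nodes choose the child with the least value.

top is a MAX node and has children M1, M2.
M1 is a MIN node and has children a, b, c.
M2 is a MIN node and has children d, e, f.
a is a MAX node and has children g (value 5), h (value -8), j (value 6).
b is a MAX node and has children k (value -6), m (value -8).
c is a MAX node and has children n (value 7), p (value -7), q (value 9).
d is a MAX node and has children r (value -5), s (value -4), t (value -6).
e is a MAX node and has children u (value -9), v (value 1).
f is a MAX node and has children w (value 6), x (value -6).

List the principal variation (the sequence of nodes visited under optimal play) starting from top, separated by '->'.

top -> M2 -> d -> s

a (MAX): max(5, -8, 6) = 6
b (MAX): max(-6, -8) = -6
c (MAX): max(7, -7, 9) = 9
M1 (MIN): min(6, -6, 9) = -6
d (MAX): max(-5, -4, -6) = -4
e (MAX): max(-9, 1) = 1
f (MAX): max(6, -6) = 6
M2 (MIN): min(-4, 1, 6) = -4
top (MAX): max(-6, -4) = -4
At top, MAX picks M2 (highest: -4).
At M2, MIN picks d (lowest: -4).
At d, MAX picks s (highest: -4).
Terminal value -4.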